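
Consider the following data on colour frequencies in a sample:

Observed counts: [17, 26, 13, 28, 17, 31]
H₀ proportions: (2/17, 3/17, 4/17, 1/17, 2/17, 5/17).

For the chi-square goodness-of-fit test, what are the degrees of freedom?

df = k − 1 = 6 − 1 = 5

degrees of freedom = 5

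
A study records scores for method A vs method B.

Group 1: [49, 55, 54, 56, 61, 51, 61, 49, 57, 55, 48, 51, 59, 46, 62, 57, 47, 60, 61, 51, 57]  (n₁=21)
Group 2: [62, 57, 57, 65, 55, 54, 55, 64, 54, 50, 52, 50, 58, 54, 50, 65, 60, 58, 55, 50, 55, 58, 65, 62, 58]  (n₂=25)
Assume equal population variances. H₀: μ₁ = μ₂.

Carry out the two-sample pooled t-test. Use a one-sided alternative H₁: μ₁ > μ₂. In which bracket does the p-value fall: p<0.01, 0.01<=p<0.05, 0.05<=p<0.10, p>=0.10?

x̄₁=54.619, s₁=5.113, n₁=21
x̄₂=56.920, s₂=4.864, n₂=25
s_p² = [20·5.113² + 24·4.864²]/44 = 24.7907
SE = √(s_p²·(1/21+1/25)) = 1.4738
t = (54.619−56.920)/1.4738 = -1.5612
df = 44
p-value (one-sided, H₁ greater) = 0.93718
→ bracket: p>=0.10

p-value bracket: p>=0.10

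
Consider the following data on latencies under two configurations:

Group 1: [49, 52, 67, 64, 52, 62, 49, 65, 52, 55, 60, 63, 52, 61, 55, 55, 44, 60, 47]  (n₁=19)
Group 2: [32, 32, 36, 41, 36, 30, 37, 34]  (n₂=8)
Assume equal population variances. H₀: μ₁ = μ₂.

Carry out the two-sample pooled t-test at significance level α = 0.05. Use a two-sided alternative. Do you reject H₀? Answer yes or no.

reject H₀: yes

x̄₁=56.000, s₁=6.658, n₁=19
x̄₂=34.750, s₂=3.495, n₂=8
s_p² = [18·6.658² + 7·3.495²]/25 = 35.3400
SE = √(s_p²·(1/19+1/8)) = 2.5055
t = (56.000−34.750)/2.5055 = 8.4814
df = 25
p-value (two-sided) = 0.00000
At α=0.05: p < α → reject H₀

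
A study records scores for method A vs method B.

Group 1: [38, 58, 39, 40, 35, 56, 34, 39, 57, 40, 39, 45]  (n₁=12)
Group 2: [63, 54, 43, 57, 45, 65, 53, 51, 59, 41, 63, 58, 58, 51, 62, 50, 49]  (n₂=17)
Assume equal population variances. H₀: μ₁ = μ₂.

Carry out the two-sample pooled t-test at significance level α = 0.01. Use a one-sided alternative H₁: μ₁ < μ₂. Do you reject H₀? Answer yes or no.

reject H₀: yes

x̄₁=43.333, s₁=8.679, n₁=12
x̄₂=54.235, s₂=7.259, n₂=17
s_p² = [11·8.679² + 16·7.259²]/27 = 61.9158
SE = √(s_p²·(1/12+1/17)) = 2.9668
t = (43.333−54.235)/2.9668 = -3.6747
df = 27
p-value (one-sided, H₁ less) = 0.00052
At α=0.01: p < α → reject H₀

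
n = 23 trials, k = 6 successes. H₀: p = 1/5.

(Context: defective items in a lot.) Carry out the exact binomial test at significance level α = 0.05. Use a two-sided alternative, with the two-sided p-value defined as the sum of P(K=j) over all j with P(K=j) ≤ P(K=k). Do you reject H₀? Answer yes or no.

reject H₀: no

Exact binomial: n=23, k=6, p₀=1/5=0.2000
P(X=j) = C(n,j)·p₀^j·(1−p₀)^(n−j); p = Σ P(X=j) over j with P(X=j) ≤ P(X=6)
p-value (two-sided) = 0.43850
At α=0.05: p ≥ α → fail to reject H₀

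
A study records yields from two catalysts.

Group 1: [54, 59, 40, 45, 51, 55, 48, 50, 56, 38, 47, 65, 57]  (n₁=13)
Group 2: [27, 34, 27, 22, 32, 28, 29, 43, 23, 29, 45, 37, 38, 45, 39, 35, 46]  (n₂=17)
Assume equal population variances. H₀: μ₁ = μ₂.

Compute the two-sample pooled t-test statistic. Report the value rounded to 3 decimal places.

test statistic = 6.010

x̄₁=51.154, s₁=7.625, n₁=13
x̄₂=34.059, s₂=7.790, n₂=17
s_p² = [12·7.625² + 16·7.790²]/28 = 59.5941
SE = √(s_p²·(1/13+1/17)) = 2.8442
t = (51.154−34.059)/2.8442 = 6.0104
df = 28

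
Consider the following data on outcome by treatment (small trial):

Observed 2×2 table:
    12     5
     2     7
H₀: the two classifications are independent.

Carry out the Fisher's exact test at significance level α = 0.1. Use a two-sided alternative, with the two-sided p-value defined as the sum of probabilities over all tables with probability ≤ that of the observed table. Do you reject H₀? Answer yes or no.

reject H₀: yes

Margins: r₁=17, r₂=9, c₁=14, c₂=12, n=26
p_obs = C(17,12)·C(9,2)/C(26,14); sum pmf over tables with pmf ≤ p_obs
p-value (two-sided) = 0.03753
At α=0.1: p < α → reject H₀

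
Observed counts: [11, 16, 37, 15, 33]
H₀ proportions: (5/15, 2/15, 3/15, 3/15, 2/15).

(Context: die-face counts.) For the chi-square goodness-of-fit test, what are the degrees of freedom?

degrees of freedom = 4

df = k − 1 = 5 − 1 = 4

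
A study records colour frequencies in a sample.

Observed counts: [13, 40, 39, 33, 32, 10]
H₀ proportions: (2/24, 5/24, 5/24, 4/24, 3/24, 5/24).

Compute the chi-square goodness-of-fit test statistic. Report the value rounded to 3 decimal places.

test statistic = 25.903

n = 167; E_i = n·p_i = [13.92, 34.79, 34.79, 27.83, 20.88, 34.79]
χ² = (13−13.92)²/13.92 + (40−34.79)²/34.79 + (39−34.79)²/34.79 + (33−27.83)²/27.83 + (32−20.88)²/20.88 + (10−34.79)²/34.79 = 25.9030
df = 5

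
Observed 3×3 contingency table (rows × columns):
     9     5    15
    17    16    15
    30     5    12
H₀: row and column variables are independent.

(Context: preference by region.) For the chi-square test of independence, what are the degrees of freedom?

degrees of freedom = 4

df = (r−1)(c−1) = (3−1)·(3−1) = 4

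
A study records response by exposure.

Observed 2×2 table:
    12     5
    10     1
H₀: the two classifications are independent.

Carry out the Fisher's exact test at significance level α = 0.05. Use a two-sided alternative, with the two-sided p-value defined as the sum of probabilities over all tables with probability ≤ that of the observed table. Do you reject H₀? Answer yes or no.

Margins: r₁=17, r₂=11, c₁=22, c₂=6, n=28
p_obs = C(17,12)·C(11,10)/C(28,22); sum pmf over tables with pmf ≤ p_obs
p-value (two-sided) = 0.35473
At α=0.05: p ≥ α → fail to reject H₀

reject H₀: no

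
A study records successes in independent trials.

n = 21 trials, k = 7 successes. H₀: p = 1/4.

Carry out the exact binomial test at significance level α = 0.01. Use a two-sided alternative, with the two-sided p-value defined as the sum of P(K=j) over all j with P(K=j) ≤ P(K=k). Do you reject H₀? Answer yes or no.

reject H₀: no

Exact binomial: n=21, k=7, p₀=1/4=0.2500
P(X=j) = C(n,j)·p₀^j·(1−p₀)^(n−j); p = Σ P(X=j) over j with P(X=j) ≤ P(X=7)
p-value (two-sided) = 0.44805
At α=0.01: p ≥ α → fail to reject H₀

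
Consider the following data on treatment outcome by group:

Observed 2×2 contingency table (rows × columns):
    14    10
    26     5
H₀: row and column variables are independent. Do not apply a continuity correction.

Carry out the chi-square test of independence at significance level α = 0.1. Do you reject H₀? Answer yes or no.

reject H₀: yes

Row totals [24, 31], col totals [40, 15], n=55
χ² = (14−17.45)²/17.45 + (10−6.55)²/6.55 + (26−22.55)²/22.55 + (5−8.45)²/8.45 = 4.4478
df = 1
p-value (upper-tail) = 0.03495
At α=0.1: p < α → reject H₀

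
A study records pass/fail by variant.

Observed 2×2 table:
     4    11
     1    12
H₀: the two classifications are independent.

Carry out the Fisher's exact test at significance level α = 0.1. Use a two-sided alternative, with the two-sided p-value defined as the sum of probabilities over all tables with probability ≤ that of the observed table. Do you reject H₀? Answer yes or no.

reject H₀: no

Margins: r₁=15, r₂=13, c₁=5, c₂=23, n=28
p_obs = C(15,4)·C(13,1)/C(28,5); sum pmf over tables with pmf ≤ p_obs
p-value (two-sided) = 0.33333
At α=0.1: p ≥ α → fail to reject H₀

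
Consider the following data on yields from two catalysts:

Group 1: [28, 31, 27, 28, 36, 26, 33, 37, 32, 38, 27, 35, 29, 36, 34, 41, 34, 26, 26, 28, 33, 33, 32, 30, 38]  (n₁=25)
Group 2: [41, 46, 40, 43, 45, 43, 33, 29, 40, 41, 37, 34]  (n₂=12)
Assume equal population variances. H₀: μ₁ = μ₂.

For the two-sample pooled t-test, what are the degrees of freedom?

degrees of freedom = 35

df = n₁ + n₂ − 2 = 25 + 12 − 2 = 35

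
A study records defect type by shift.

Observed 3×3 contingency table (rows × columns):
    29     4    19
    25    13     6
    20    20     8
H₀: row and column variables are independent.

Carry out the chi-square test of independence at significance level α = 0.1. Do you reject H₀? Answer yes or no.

reject H₀: yes

Row totals [52, 44, 48], col totals [74, 37, 33], n=144
χ² = (29−26.72)²/26.72 + (4−13.36)²/13.36 + (19−11.92)²/11.92 + (25−22.61)²/22.61 + (13−11.31)²/11.31 + (6−10.08)²/10.08 + (20−24.67)²/24.67 + (20−12.33)²/12.33 + (8−11.00)²/11.00 = 19.5899
df = 4
p-value (upper-tail) = 0.00060
At α=0.1: p < α → reject H₀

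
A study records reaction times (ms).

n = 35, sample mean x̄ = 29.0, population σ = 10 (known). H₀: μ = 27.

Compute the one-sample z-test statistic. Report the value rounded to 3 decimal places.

SE = σ/√n = 10/√35 = 1.6903
z = (x̄−μ₀)/SE = (29.0−27)/1.6903 = 1.1832

test statistic = 1.183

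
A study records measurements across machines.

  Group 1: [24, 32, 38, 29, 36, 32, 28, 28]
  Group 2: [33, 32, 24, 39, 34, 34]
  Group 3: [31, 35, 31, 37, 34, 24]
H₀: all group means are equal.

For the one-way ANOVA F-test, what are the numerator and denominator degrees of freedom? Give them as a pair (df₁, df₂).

k = 3 groups, N = 20 total
df = (k−1, N−k) = (3−1, 20−3) = (2, 17)

degrees of freedom = [2, 17]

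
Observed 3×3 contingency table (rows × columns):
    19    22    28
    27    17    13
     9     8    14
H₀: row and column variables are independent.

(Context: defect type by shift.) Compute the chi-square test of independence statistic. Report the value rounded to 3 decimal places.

test statistic = 8.112

Row totals [69, 57, 31], col totals [55, 47, 55], n=157
χ² = (19−24.17)²/24.17 + (22−20.66)²/20.66 + (28−24.17)²/24.17 + (27−19.97)²/19.97 + (17−17.06)²/17.06 + (13−19.97)²/19.97 + (9−10.86)²/10.86 + (8−9.28)²/9.28 + (14−10.86)²/10.86 = 8.1116
df = 4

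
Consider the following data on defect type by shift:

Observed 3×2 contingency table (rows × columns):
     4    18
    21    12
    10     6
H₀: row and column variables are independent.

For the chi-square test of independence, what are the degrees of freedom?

df = (r−1)(c−1) = (3−1)·(2−1) = 2

degrees of freedom = 2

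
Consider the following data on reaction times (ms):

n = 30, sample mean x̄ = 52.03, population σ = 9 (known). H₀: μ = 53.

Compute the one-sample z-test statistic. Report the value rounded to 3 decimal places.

SE = σ/√n = 9/√30 = 1.6432
z = (x̄−μ₀)/SE = (52.03−53)/1.6432 = -0.5903

test statistic = -0.590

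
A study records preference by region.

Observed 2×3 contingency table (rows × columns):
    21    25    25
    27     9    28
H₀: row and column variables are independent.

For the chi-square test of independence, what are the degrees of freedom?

degrees of freedom = 2

df = (r−1)(c−1) = (2−1)·(3−1) = 2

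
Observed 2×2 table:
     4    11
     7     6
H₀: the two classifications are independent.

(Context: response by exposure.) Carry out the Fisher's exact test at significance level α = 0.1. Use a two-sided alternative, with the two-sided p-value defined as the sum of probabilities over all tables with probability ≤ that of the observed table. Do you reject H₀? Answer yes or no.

Margins: r₁=15, r₂=13, c₁=11, c₂=17, n=28
p_obs = C(15,4)·C(13,7)/C(28,11); sum pmf over tables with pmf ≤ p_obs
p-value (two-sided) = 0.24581
At α=0.1: p ≥ α → fail to reject H₀

reject H₀: no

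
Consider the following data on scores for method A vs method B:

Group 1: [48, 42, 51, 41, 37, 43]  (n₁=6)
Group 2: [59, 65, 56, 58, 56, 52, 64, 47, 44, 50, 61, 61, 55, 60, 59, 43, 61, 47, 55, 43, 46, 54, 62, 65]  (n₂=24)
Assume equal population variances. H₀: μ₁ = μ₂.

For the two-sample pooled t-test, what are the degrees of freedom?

degrees of freedom = 28

df = n₁ + n₂ − 2 = 6 + 24 − 2 = 28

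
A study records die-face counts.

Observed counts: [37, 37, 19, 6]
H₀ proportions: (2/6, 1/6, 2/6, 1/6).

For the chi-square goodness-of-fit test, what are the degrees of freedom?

degrees of freedom = 3

df = k − 1 = 4 − 1 = 3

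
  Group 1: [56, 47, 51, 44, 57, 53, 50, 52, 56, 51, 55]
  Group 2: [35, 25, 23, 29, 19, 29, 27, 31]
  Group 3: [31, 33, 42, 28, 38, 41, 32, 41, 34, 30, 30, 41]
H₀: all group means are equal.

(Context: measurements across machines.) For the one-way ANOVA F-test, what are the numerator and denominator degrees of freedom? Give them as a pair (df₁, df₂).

k = 3 groups, N = 31 total
df = (k−1, N−k) = (3−1, 31−3) = (2, 28)

degrees of freedom = [2, 28]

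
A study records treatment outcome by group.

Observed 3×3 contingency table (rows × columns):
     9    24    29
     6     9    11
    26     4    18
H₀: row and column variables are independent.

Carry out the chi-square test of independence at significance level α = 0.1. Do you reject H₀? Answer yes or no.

Row totals [62, 26, 48], col totals [41, 37, 58], n=136
χ² = (9−18.69)²/18.69 + (24−16.87)²/16.87 + (29−26.44)²/26.44 + (6−7.84)²/7.84 + (9−7.07)²/7.07 + (11−11.09)²/11.09 + (26−14.47)²/14.47 + (4−13.06)²/13.06 + (18−20.47)²/20.47 = 25.0130
df = 4
p-value (upper-tail) = 0.00005
At α=0.1: p < α → reject H₀

reject H₀: yes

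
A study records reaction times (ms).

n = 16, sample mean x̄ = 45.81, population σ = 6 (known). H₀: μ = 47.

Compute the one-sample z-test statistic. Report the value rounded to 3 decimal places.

test statistic = -0.793

SE = σ/√n = 6/√16 = 1.5000
z = (x̄−μ₀)/SE = (45.81−47)/1.5000 = -0.7933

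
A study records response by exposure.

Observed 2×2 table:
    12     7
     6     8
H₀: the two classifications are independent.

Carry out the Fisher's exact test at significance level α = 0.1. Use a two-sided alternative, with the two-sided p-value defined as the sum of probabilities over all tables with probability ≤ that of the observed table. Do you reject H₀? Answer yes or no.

reject H₀: no

Margins: r₁=19, r₂=14, c₁=18, c₂=15, n=33
p_obs = C(19,12)·C(14,6)/C(33,18); sum pmf over tables with pmf ≤ p_obs
p-value (two-sided) = 0.30411
At α=0.1: p ≥ α → fail to reject H₀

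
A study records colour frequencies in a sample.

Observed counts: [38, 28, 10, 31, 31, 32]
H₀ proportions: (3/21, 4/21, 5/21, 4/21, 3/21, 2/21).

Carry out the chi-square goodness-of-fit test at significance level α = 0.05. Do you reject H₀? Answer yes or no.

n = 170; E_i = n·p_i = [24.29, 32.38, 40.48, 32.38, 24.29, 16.19]
χ² = (38−24.29)²/24.29 + (28−32.38)²/32.38 + (10−40.48)²/40.48 + (31−32.38)²/32.38 + (31−24.29)²/24.29 + (32−16.19)²/16.19 = 48.6368
df = 5
p-value (upper-tail) = 0.00000
At α=0.05: p < α → reject H₀

reject H₀: yes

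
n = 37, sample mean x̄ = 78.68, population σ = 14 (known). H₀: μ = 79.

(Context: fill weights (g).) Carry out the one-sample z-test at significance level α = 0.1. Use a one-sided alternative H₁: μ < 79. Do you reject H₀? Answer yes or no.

SE = σ/√n = 14/√37 = 2.3016
z = (x̄−μ₀)/SE = (78.68−79)/2.3016 = -0.1390
p-value (one-sided, H₁ less) = 0.44471
At α=0.1: p ≥ α → fail to reject H₀

reject H₀: no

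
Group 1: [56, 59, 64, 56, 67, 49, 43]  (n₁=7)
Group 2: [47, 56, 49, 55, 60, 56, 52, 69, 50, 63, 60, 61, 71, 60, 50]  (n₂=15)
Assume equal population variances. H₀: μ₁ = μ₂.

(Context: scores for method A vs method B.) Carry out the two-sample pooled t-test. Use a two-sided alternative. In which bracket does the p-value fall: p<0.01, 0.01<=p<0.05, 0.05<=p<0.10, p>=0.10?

x̄₁=56.286, s₁=8.281, n₁=7
x̄₂=57.267, s₂=7.126, n₂=15
s_p² = [6·8.281² + 14·7.126²]/20 = 56.1181
SE = √(s_p²·(1/7+1/15)) = 3.4290
t = (56.286−57.267)/3.4290 = -0.2861
df = 20
p-value (two-sided) = 0.77776
→ bracket: p>=0.10

p-value bracket: p>=0.10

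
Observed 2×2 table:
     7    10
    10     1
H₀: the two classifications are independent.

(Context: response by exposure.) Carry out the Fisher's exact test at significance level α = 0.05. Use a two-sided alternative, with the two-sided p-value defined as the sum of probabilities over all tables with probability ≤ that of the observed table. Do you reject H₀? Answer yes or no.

Margins: r₁=17, r₂=11, c₁=17, c₂=11, n=28
p_obs = C(17,7)·C(11,10)/C(28,17); sum pmf over tables with pmf ≤ p_obs
p-value (two-sided) = 0.01612
At α=0.05: p < α → reject H₀

reject H₀: yes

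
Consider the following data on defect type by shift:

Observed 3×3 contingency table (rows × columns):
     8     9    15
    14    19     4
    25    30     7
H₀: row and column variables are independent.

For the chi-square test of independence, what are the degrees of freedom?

df = (r−1)(c−1) = (3−1)·(3−1) = 4

degrees of freedom = 4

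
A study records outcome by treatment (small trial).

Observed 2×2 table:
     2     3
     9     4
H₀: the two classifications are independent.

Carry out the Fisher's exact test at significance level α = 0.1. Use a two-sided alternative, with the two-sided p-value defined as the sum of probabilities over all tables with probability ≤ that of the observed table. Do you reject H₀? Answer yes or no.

Margins: r₁=5, r₂=13, c₁=11, c₂=7, n=18
p_obs = C(5,2)·C(13,9)/C(18,11); sum pmf over tables with pmf ≤ p_obs
p-value (two-sided) = 0.32598
At α=0.1: p ≥ α → fail to reject H₀

reject H₀: no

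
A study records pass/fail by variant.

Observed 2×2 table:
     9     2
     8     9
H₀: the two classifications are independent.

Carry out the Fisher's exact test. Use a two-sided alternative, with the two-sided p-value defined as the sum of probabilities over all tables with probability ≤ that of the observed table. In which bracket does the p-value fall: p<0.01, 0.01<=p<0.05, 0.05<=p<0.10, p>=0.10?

Margins: r₁=11, r₂=17, c₁=17, c₂=11, n=28
p_obs = C(11,9)·C(17,8)/C(28,17); sum pmf over tables with pmf ≤ p_obs
p-value (two-sided) = 0.11496
→ bracket: p>=0.10

p-value bracket: p>=0.10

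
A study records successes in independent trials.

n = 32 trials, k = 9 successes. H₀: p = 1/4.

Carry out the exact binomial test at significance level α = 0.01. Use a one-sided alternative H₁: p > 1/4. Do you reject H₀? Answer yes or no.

Exact binomial: n=32, k=9, p₀=1/4=0.2500
P(X≥9) from Σ C(n,i)·p₀^i·(1−p₀)^(n−i)
p-value (one-sided, H₁ greater) = 0.40649
At α=0.01: p ≥ α → fail to reject H₀

reject H₀: no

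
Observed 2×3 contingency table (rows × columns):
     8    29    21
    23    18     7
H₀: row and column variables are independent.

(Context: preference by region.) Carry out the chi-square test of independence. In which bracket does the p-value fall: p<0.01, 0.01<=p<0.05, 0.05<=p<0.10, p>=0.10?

Row totals [58, 48], col totals [31, 47, 28], n=106
χ² = (8−16.96)²/16.96 + (29−25.72)²/25.72 + (21−15.32)²/15.32 + (23−14.04)²/14.04 + (18−21.28)²/21.28 + (7−12.68)²/12.68 = 16.0318
df = 2
p-value (upper-tail) = 0.00033
→ bracket: p<0.01

p-value bracket: p<0.01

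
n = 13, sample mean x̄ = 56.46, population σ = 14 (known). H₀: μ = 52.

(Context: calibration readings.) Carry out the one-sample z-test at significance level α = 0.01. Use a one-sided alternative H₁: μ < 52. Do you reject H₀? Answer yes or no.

SE = σ/√n = 14/√13 = 3.8829
z = (x̄−μ₀)/SE = (56.46−52)/3.8829 = 1.1486
p-value (one-sided, H₁ less) = 0.87464
At α=0.01: p ≥ α → fail to reject H₀

reject H₀: no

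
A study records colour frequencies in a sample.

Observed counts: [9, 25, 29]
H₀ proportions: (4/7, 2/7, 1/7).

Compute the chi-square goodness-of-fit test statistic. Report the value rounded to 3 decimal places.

test statistic = 67.417

n = 63; E_i = n·p_i = [36.00, 18.00, 9.00]
χ² = (9−36.00)²/36.00 + (25−18.00)²/18.00 + (29−9.00)²/9.00 = 67.4167
df = 2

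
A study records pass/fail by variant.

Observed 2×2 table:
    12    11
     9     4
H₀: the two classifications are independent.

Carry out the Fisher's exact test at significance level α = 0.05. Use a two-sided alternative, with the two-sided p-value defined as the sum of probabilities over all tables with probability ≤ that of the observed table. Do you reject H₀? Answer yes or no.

Margins: r₁=23, r₂=13, c₁=21, c₂=15, n=36
p_obs = C(23,12)·C(13,9)/C(36,21); sum pmf over tables with pmf ≤ p_obs
p-value (two-sided) = 0.48370
At α=0.05: p ≥ α → fail to reject H₀

reject H₀: no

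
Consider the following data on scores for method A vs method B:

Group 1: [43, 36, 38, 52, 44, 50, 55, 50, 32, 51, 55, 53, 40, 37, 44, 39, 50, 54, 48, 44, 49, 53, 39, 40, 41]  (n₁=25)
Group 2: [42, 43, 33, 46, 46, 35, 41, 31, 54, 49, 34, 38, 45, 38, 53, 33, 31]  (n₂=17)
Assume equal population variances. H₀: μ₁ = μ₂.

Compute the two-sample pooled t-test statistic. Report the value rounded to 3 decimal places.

test statistic = 2.162

x̄₁=45.480, s₁=6.758, n₁=25
x̄₂=40.706, s₂=7.406, n₂=17
s_p² = [24·6.758² + 16·7.406²]/40 = 49.3442
SE = √(s_p²·(1/25+1/17)) = 2.2083
t = (45.480−40.706)/2.2083 = 2.1619
df = 40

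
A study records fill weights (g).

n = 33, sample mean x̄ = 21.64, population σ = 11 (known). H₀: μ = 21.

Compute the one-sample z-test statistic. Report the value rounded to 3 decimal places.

SE = σ/√n = 11/√33 = 1.9149
z = (x̄−μ₀)/SE = (21.64−21)/1.9149 = 0.3342

test statistic = 0.334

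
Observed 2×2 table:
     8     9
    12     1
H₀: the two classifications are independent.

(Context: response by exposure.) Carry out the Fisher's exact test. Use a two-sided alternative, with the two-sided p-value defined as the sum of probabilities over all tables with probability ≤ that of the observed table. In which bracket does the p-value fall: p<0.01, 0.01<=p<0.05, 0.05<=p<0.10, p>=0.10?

Margins: r₁=17, r₂=13, c₁=20, c₂=10, n=30
p_obs = C(17,8)·C(13,12)/C(30,20); sum pmf over tables with pmf ≤ p_obs
p-value (two-sided) = 0.01741
→ bracket: 0.01<=p<0.05

p-value bracket: 0.01<=p<0.05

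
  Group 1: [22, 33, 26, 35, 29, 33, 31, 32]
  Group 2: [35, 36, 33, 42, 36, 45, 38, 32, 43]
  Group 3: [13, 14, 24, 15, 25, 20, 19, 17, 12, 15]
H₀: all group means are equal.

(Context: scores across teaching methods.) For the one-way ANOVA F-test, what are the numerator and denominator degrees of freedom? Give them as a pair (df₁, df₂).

degrees of freedom = [2, 24]

k = 3 groups, N = 27 total
df = (k−1, N−k) = (3−1, 27−3) = (2, 24)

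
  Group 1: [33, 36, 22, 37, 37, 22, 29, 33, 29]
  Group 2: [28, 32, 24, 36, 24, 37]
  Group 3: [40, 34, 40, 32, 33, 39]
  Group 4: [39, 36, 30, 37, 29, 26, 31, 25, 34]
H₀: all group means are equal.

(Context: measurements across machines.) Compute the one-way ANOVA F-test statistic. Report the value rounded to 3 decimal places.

Group means [30.89, 30.17, 36.33, 31.89], grand mean 32.133
SSB = Σnᵢ(x̄ᵢ−x̄)² = 143.522; SSW = ΣΣ(x−x̄ᵢ)² = 701.944
MSB = 143.522/3 = 47.8407; MSW = 701.944/26 = 26.9979
F = MSB/MSW = 1.7720
df = (3, 26)

test statistic = 1.772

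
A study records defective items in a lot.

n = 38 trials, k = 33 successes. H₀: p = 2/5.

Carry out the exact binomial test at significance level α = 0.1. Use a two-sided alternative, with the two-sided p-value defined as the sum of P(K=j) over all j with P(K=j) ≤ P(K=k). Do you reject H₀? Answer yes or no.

Exact binomial: n=38, k=33, p₀=2/5=0.4000
P(X=j) = C(n,j)·p₀^j·(1−p₀)^(n−j); p = Σ P(X=j) over j with P(X=j) ≤ P(X=33)
p-value (two-sided) = 0.00000
At α=0.1: p < α → reject H₀

reject H₀: yes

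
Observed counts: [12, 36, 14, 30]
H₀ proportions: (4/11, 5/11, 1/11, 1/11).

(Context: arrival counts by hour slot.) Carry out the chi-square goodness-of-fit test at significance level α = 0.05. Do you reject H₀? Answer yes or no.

n = 92; E_i = n·p_i = [33.45, 41.82, 8.36, 8.36]
χ² = (12−33.45)²/33.45 + (36−41.82)²/41.82 + (14−8.36)²/8.36 + (30−8.36)²/8.36 = 74.3391
df = 3
p-value (upper-tail) = 0.00000
At α=0.05: p < α → reject H₀

reject H₀: yes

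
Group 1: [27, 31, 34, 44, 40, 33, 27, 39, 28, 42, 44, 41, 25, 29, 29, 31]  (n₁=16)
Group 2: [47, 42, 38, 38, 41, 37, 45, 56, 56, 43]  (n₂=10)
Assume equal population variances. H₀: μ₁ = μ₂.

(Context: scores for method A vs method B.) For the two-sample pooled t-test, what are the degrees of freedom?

degrees of freedom = 24

df = n₁ + n₂ − 2 = 16 + 10 − 2 = 24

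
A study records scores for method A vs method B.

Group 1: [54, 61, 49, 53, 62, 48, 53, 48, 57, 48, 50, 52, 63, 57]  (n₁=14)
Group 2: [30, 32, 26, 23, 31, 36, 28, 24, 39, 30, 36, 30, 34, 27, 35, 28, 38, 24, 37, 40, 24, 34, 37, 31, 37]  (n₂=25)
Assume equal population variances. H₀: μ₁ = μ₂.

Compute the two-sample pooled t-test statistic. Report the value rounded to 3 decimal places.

x̄₁=53.929, s₁=5.313, n₁=14
x̄₂=31.640, s₂=5.203, n₂=25
s_p² = [13·5.313² + 24·5.203²]/37 = 27.4781
SE = √(s_p²·(1/14+1/25)) = 1.7498
t = (53.929−31.640)/1.7498 = 12.7377
df = 37

test statistic = 12.738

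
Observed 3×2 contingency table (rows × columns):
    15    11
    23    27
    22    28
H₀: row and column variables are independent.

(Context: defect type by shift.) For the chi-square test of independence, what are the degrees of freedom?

degrees of freedom = 2

df = (r−1)(c−1) = (3−1)·(2−1) = 2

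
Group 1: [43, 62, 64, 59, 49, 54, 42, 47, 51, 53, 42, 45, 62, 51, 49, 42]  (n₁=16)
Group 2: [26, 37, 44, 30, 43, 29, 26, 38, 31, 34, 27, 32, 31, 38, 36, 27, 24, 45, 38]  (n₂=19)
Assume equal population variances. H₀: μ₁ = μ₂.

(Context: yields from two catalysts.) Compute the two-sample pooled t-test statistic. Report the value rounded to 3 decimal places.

test statistic = 7.388

x̄₁=50.938, s₁=7.550, n₁=16
x̄₂=33.474, s₂=6.441, n₂=19
s_p² = [15·7.550² + 18·6.441²]/33 = 48.5356
SE = √(s_p²·(1/16+1/19)) = 2.3639
t = (50.938−33.474)/2.3639 = 7.3877
df = 33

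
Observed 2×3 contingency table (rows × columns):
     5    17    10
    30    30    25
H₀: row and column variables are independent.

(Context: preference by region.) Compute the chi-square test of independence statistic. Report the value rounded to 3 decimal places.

test statistic = 4.873

Row totals [32, 85], col totals [35, 47, 35], n=117
χ² = (5−9.57)²/9.57 + (17−12.85)²/12.85 + (10−9.57)²/9.57 + (30−25.43)²/25.43 + (30−34.15)²/34.15 + (25−25.43)²/25.43 = 4.8728
df = 2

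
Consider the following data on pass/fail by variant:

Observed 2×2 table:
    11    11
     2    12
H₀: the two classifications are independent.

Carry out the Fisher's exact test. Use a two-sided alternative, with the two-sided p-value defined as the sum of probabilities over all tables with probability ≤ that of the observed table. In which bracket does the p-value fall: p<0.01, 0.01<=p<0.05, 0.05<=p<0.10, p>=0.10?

p-value bracket: 0.01<=p<0.05

Margins: r₁=22, r₂=14, c₁=13, c₂=23, n=36
p_obs = C(22,11)·C(14,2)/C(36,13); sum pmf over tables with pmf ≤ p_obs
p-value (two-sided) = 0.03896
→ bracket: 0.01<=p<0.05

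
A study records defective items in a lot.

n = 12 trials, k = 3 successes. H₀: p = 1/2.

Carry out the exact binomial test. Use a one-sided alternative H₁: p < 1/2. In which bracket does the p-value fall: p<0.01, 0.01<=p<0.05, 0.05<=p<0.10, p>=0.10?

Exact binomial: n=12, k=3, p₀=1/2=0.5000
P(X≤3) from Σ C(n,i)·p₀^i·(1−p₀)^(n−i)
p-value (one-sided, H₁ less) = 0.07300
→ bracket: 0.05<=p<0.10

p-value bracket: 0.05<=p<0.10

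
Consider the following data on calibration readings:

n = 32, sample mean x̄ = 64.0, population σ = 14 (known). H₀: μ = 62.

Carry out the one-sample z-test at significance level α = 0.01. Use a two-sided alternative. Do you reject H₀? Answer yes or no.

reject H₀: no

SE = σ/√n = 14/√32 = 2.4749
z = (x̄−μ₀)/SE = (64.0−62)/2.4749 = 0.8081
p-value (two-sided) = 0.41902
At α=0.01: p ≥ α → fail to reject H₀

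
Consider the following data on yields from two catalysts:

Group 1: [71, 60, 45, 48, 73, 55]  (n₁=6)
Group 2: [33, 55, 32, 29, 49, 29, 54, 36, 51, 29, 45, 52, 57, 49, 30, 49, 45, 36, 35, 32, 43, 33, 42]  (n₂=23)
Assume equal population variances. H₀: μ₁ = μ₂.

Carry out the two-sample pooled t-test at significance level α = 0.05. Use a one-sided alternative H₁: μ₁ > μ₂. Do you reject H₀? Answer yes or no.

reject H₀: yes

x̄₁=58.667, s₁=11.605, n₁=6
x̄₂=41.087, s₂=9.534, n₂=23
s_p² = [5·11.605² + 22·9.534²]/27 = 99.0059
SE = √(s_p²·(1/6+1/23)) = 4.5613
t = (58.667−41.087)/4.5613 = 3.8541
df = 27
p-value (one-sided, H₁ greater) = 0.00033
At α=0.05: p < α → reject H₀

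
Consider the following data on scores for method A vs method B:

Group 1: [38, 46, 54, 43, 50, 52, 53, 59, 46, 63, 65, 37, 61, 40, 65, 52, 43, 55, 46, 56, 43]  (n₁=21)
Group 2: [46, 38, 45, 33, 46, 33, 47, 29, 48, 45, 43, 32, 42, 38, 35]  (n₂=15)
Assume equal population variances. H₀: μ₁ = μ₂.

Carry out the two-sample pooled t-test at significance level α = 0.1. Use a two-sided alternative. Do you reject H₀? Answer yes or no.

x̄₁=50.810, s₁=8.687, n₁=21
x̄₂=40.000, s₂=6.347, n₂=15
s_p² = [20·8.687² + 14·6.347²]/34 = 60.9776
SE = √(s_p²·(1/21+1/15)) = 2.6399
t = (50.810−40.000)/2.6399 = 4.0947
df = 34
p-value (two-sided) = 0.00025
At α=0.1: p < α → reject H₀

reject H₀: yes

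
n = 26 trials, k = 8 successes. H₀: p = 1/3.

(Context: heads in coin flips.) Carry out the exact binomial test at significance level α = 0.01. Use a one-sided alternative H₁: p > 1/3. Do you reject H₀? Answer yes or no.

Exact binomial: n=26, k=8, p₀=1/3=0.3333
P(X≥8) from Σ C(n,i)·p₀^i·(1−p₀)^(n−i)
p-value (one-sided, H₁ greater) = 0.67931
At α=0.01: p ≥ α → fail to reject H₀

reject H₀: no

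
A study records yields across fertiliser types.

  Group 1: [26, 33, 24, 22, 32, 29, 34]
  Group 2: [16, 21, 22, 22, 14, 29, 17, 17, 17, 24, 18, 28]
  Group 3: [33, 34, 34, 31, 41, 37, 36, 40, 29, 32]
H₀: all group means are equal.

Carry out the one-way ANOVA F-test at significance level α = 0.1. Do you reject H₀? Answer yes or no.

Group means [28.57, 20.42, 34.70], grand mean 27.310
SSB = Σnᵢ(x̄ᵢ−x̄)² = 1127.476; SSW = ΣΣ(x−x̄ᵢ)² = 514.731
MSB = 1127.476/2 = 563.7380; MSW = 514.731/26 = 19.7973
F = MSB/MSW = 28.4754
df = (2, 26)
p-value (upper-tail) = 0.00000
At α=0.1: p < α → reject H₀

reject H₀: yes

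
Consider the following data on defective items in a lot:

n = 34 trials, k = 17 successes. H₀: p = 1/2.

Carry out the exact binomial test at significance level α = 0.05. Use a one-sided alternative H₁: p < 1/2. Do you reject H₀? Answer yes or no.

reject H₀: no

Exact binomial: n=34, k=17, p₀=1/2=0.5000
P(X≤17) from Σ C(n,i)·p₀^i·(1−p₀)^(n−i)
p-value (one-sided, H₁ less) = 0.56792
At α=0.05: p ≥ α → fail to reject H₀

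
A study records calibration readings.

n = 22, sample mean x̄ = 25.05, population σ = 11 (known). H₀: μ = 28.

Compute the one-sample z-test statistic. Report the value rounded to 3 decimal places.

SE = σ/√n = 11/√22 = 2.3452
z = (x̄−μ₀)/SE = (25.05−28)/2.3452 = -1.2579

test statistic = -1.258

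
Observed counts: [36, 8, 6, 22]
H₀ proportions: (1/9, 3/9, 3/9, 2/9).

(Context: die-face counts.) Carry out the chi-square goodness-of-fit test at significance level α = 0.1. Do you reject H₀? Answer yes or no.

n = 72; E_i = n·p_i = [8.00, 24.00, 24.00, 16.00]
χ² = (36−8.00)²/8.00 + (8−24.00)²/24.00 + (6−24.00)²/24.00 + (22−16.00)²/16.00 = 124.4167
df = 3
p-value (upper-tail) = 0.00000
At α=0.1: p < α → reject H₀

reject H₀: yes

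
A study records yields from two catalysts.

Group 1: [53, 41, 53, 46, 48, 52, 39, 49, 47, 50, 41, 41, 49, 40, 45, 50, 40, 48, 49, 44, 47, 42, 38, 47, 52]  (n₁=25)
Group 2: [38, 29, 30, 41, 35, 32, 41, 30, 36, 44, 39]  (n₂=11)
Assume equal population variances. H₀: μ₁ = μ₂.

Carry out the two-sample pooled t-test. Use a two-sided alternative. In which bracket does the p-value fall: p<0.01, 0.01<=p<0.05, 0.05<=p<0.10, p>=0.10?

x̄₁=46.040, s₁=4.659, n₁=25
x̄₂=35.909, s₂=5.147, n₂=11
s_p² = [24·4.659² + 10·5.147²]/34 = 23.1138
SE = √(s_p²·(1/25+1/11)) = 1.7395
t = (46.040−35.909)/1.7395 = 5.8241
df = 34
p-value (two-sided) = 0.00000
→ bracket: p<0.01

p-value bracket: p<0.01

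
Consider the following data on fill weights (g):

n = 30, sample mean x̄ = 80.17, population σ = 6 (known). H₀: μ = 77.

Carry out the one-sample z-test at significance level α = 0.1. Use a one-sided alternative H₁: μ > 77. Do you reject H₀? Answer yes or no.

reject H₀: yes

SE = σ/√n = 6/√30 = 1.0954
z = (x̄−μ₀)/SE = (80.17−77)/1.0954 = 2.8938
p-value (one-sided, H₁ greater) = 0.00190
At α=0.1: p < α → reject H₀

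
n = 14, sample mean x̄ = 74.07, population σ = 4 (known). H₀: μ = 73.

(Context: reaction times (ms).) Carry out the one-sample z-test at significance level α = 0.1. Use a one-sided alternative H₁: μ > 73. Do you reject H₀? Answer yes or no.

reject H₀: no

SE = σ/√n = 4/√14 = 1.0690
z = (x̄−μ₀)/SE = (74.07−73)/1.0690 = 1.0009
p-value (one-sided, H₁ greater) = 0.15844
At α=0.1: p ≥ α → fail to reject H₀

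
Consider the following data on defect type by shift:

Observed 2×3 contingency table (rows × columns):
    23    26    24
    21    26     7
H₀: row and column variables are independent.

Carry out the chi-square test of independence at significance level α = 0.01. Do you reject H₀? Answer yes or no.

reject H₀: no

Row totals [73, 54], col totals [44, 52, 31], n=127
χ² = (23−25.29)²/25.29 + (26−29.89)²/29.89 + (24−17.82)²/17.82 + (21−18.71)²/18.71 + (26−22.11)²/22.11 + (7−13.18)²/13.18 = 6.7214
df = 2
p-value (upper-tail) = 0.03471
At α=0.01: p ≥ α → fail to reject H₀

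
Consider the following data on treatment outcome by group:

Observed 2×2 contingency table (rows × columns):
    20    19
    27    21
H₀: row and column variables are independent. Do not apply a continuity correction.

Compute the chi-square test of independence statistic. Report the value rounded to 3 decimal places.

test statistic = 0.214

Row totals [39, 48], col totals [47, 40], n=87
χ² = (20−21.07)²/21.07 + (19−17.93)²/17.93 + (27−25.93)²/25.93 + (21−22.07)²/22.07 = 0.2138
df = 1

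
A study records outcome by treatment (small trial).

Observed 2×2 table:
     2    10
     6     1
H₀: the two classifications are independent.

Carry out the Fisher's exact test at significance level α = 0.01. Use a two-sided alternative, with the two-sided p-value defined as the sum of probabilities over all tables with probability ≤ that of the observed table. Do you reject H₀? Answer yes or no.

reject H₀: yes

Margins: r₁=12, r₂=7, c₁=8, c₂=11, n=19
p_obs = C(12,2)·C(7,6)/C(19,8); sum pmf over tables with pmf ≤ p_obs
p-value (two-sided) = 0.00627
At α=0.01: p < α → reject H₀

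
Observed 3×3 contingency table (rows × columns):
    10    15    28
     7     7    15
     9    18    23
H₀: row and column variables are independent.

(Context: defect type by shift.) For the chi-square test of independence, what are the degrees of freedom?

degrees of freedom = 4

df = (r−1)(c−1) = (3−1)·(3−1) = 4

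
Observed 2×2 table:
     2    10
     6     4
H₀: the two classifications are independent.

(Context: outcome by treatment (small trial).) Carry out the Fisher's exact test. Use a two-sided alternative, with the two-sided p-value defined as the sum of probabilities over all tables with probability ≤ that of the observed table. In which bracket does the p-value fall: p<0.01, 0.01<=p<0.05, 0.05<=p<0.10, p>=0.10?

Margins: r₁=12, r₂=10, c₁=8, c₂=14, n=22
p_obs = C(12,2)·C(10,6)/C(22,8); sum pmf over tables with pmf ≤ p_obs
p-value (two-sided) = 0.07430
→ bracket: 0.05<=p<0.10

p-value bracket: 0.05<=p<0.10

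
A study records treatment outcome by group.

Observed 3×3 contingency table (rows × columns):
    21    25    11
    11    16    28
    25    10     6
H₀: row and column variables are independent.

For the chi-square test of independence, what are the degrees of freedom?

degrees of freedom = 4

df = (r−1)(c−1) = (3−1)·(3−1) = 4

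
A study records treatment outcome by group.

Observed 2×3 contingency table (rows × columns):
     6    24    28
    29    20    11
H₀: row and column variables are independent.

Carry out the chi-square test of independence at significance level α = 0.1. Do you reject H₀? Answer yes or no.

Row totals [58, 60], col totals [35, 44, 39], n=118
χ² = (6−17.20)²/17.20 + (24−21.63)²/21.63 + (28−19.17)²/19.17 + (29−17.80)²/17.80 + (20−22.37)²/22.37 + (11−19.83)²/19.83 = 22.8608
df = 2
p-value (upper-tail) = 0.00001
At α=0.1: p < α → reject H₀

reject H₀: yes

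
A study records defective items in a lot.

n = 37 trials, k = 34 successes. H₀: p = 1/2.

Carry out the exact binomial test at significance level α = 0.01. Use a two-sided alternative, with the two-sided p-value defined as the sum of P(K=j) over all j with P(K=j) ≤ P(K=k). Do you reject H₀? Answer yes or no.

Exact binomial: n=37, k=34, p₀=1/2=0.5000
P(X=j) = C(n,j)·p₀^j·(1−p₀)^(n−j); p = Σ P(X=j) over j with P(X=j) ≤ P(X=34)
p-value (two-sided) = 0.00000
At α=0.01: p < α → reject H₀

reject H₀: yes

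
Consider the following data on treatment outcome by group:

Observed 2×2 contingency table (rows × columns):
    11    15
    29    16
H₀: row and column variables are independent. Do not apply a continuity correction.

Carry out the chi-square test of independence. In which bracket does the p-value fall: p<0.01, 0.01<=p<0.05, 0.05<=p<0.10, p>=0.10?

p-value bracket: 0.05<=p<0.10

Row totals [26, 45], col totals [40, 31], n=71
χ² = (11−14.65)²/14.65 + (15−11.35)²/11.35 + (29−25.35)²/25.35 + (16−19.65)²/19.65 = 3.2828
df = 1
p-value (upper-tail) = 0.07001
→ bracket: 0.05<=p<0.10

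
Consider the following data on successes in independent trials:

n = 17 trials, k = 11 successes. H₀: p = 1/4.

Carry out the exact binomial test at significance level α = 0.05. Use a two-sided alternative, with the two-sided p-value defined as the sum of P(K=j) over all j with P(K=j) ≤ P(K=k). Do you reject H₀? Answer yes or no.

reject H₀: yes

Exact binomial: n=17, k=11, p₀=1/4=0.2500
P(X=j) = C(n,j)·p₀^j·(1−p₀)^(n−j); p = Σ P(X=j) over j with P(X=j) ≤ P(X=11)
p-value (two-sided) = 0.00063
At α=0.05: p < α → reject H₀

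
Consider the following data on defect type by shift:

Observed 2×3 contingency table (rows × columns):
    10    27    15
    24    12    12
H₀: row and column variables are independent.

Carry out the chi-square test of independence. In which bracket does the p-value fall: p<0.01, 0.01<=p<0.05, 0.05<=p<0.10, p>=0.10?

Row totals [52, 48], col totals [34, 39, 27], n=100
χ² = (10−17.68)²/17.68 + (27−20.28)²/20.28 + (15−14.04)²/14.04 + (24−16.32)²/16.32 + (12−18.72)²/18.72 + (12−12.96)²/12.96 = 11.7260
df = 2
p-value (upper-tail) = 0.00284
→ bracket: p<0.01

p-value bracket: p<0.01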